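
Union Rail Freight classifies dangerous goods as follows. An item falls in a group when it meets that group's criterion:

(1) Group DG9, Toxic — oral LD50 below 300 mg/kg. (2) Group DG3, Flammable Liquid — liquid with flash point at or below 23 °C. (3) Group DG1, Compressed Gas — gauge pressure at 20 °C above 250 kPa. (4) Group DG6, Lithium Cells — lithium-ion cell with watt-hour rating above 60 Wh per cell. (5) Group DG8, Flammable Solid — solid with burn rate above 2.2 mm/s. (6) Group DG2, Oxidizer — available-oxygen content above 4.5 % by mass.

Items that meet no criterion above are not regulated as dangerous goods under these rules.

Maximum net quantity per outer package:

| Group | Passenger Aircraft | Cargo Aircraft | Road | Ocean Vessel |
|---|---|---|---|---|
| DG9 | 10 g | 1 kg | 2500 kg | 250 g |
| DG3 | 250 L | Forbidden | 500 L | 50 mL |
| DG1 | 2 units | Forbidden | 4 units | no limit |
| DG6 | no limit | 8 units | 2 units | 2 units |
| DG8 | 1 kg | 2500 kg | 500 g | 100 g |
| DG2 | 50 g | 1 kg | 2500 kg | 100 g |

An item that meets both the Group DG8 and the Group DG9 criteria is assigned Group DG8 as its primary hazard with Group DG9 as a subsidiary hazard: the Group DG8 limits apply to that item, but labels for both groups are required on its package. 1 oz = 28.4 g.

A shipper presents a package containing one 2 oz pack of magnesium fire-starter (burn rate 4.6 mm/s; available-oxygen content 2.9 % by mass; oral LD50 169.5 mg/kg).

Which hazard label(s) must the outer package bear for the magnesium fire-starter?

Burn rate 4.6 mm/s meets the Group DG8 criterion (Flammable Solid), so the magnesium fire-starter is Group DG8.
Magnesium fire-starter: oral LD50 169.5 mg/kg < 300 mg/kg → Group DG9 (Toxic).
By the precedence rule Group DG8 is primary and Group DG9 is subsidiary, and that rule requires both labels on the package.

Group DG8 and DG9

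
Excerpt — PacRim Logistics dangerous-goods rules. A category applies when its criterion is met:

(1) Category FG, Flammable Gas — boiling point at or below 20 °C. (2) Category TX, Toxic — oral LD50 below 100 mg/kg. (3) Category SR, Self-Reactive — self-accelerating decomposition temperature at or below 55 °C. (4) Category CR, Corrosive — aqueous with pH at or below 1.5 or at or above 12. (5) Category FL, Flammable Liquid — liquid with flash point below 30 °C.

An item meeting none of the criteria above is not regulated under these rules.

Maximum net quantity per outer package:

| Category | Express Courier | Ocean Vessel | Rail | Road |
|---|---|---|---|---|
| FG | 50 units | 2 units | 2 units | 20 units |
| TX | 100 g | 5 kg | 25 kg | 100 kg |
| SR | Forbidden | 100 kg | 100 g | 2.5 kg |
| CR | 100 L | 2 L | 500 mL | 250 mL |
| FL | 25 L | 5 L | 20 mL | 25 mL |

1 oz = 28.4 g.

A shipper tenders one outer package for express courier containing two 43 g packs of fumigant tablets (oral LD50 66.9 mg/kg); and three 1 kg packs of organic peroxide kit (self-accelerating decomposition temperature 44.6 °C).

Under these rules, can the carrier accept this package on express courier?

With oral LD50 66.9 mg/kg (< 100 mg/kg), the fumigant tablets fall in Category TX.
The organic peroxide kit has self-accelerating decomposition temperature 44.6 °C, which is ≤ 55 °C, so it is Category SR (Self-Reactive).
Category TX quantity: two 43 g packs = 86 g.
That is within the Category TX express courier limit of 100 g.
Category SR quantity: three 1 kg packs = 3 kg.
By express courier, Category SR is Forbidden regardless of quantity.

No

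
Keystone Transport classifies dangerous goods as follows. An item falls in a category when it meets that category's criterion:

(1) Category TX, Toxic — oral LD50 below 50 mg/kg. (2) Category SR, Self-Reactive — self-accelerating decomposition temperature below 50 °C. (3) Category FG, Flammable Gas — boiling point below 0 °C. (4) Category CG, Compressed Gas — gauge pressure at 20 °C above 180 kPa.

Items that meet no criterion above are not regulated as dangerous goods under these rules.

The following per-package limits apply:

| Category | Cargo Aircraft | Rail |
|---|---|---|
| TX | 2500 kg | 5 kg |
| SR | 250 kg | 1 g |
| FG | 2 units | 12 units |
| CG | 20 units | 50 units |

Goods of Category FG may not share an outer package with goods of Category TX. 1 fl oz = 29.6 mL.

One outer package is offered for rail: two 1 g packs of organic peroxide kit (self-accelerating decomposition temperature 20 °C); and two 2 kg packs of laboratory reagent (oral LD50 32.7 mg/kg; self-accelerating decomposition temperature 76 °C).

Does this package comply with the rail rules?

Organic peroxide kit: self-accelerating decomposition temperature 20 °C < 50 °C → Category SR (Self-Reactive).
Laboratory reagent: oral LD50 32.7 mg/kg < 50 mg/kg → Category TX (Toxic).
Category SR quantity: two 1 g packs = 2 g.
2 g > 1 g (rail limit, Category SR) — over the limit.
Category TX quantity: two 2 kg packs = 4 kg.
That is within the Category TX rail limit of 5 kg.
The segregation rule (Category FG with Category TX) does not apply to Category SR with Category TX.

No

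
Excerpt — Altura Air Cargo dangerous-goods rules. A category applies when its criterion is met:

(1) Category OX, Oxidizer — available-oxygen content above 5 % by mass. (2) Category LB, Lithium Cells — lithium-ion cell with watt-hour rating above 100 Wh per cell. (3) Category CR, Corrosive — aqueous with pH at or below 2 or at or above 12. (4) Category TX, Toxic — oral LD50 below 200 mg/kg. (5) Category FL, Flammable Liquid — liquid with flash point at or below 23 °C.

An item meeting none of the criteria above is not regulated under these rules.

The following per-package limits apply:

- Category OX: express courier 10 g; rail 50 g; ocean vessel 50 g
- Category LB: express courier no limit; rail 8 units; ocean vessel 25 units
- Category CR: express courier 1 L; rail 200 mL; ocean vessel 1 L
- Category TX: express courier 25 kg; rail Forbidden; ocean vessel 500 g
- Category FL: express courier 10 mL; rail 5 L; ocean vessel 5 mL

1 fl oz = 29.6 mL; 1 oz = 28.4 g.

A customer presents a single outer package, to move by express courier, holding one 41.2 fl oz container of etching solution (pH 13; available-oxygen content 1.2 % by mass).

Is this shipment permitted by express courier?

The etching solution has pH 13, which is ≥ 12, so it is Category CR (Corrosive).
Category CR quantity: one 41.2 fl oz container = 1219.52 mL.
1219.52 mL > 1 L (express courier limit, Category CR) — over the limit.

No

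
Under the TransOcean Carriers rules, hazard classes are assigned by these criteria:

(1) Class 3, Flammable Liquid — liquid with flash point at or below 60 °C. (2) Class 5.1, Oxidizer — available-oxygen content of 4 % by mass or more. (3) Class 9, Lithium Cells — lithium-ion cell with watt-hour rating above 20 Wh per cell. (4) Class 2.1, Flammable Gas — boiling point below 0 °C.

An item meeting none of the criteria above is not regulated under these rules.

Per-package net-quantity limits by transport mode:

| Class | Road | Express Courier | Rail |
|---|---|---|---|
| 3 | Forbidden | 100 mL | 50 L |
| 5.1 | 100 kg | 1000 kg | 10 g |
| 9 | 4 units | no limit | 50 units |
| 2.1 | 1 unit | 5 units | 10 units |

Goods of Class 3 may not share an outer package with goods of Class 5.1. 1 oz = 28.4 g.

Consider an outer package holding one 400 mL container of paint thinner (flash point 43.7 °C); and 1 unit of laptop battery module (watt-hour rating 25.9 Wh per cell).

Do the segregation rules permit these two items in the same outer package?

Yes

Flash point 43.7 °C meets the Class 3 criterion (Flammable Liquid), so the paint thinner is Class 3.
The laptop battery module has watt-hour rating 25.9 Wh per cell, which is > 20 Wh per cell, so it is Class 9 (Lithium Cells).
No segregation rule bars Class 3 with Class 9.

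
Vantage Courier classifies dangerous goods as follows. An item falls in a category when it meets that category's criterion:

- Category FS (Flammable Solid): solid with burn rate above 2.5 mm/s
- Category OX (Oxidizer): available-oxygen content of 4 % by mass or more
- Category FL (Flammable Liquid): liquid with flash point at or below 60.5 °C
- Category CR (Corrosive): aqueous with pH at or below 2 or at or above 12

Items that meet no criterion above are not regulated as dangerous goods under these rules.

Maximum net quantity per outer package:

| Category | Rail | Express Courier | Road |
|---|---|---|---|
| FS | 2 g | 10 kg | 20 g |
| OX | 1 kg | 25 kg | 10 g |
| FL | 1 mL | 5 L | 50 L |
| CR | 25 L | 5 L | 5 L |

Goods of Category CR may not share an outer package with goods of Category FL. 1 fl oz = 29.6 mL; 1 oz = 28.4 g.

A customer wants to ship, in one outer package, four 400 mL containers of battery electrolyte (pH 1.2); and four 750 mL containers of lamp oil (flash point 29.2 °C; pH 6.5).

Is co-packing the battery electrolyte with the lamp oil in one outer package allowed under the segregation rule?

No

pH 1.2 meets the Category CR criterion (Corrosive), so the battery electrolyte is Category CR.
With flash point 29.2 °C (≤ 60.5 °C), the lamp oil falls in Category FL.
Category CR and Category FL may not share an outer package.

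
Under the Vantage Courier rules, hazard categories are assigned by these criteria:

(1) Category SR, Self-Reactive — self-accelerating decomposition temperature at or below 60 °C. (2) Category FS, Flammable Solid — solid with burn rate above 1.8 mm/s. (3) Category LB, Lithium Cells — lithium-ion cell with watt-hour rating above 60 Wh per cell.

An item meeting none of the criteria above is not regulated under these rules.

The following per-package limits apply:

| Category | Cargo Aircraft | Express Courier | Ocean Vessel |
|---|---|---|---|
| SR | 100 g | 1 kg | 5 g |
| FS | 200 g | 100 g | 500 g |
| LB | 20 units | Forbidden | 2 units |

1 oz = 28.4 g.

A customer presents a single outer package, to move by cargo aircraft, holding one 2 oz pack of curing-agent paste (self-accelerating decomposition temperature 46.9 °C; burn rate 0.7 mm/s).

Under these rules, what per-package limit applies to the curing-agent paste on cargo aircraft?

Self-accelerating decomposition temperature 46.9 °C meets the Category SR criterion (Self-Reactive), so the curing-agent paste is Category SR.
The cargo aircraft limit for Category SR is 100 g.

100 g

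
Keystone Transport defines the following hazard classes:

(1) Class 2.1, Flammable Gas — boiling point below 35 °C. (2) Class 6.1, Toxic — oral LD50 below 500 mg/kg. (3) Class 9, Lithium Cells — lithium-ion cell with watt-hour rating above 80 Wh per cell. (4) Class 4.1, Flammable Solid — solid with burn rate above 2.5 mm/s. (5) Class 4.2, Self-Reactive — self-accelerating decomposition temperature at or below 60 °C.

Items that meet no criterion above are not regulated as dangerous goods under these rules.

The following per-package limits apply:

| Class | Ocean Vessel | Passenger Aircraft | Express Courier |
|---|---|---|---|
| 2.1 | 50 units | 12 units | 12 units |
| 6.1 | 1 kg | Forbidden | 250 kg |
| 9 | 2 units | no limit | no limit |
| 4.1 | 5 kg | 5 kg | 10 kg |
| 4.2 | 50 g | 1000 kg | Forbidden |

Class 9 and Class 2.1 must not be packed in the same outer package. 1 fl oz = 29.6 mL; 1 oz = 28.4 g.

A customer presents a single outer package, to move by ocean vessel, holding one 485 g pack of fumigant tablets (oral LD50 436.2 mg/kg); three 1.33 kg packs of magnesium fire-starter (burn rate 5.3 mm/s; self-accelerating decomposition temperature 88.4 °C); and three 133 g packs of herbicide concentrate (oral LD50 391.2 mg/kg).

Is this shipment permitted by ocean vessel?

Yes

With oral LD50 436.2 mg/kg (< 500 mg/kg), the fumigant tablets fall in Class 6.1.
The magnesium fire-starter has burn rate 5.3 mm/s, which is > 2.5 mm/s, so it is Class 4.1 (Flammable Solid).
With oral LD50 391.2 mg/kg (< 500 mg/kg), the herbicide concentrate falls in Class 6.1.
Class 6.1 net quantity: 485 g + (three 133 g packs = 399 g) = 884 g.
That is within the Class 6.1 ocean vessel limit of 1 kg.
Class 4.1 quantity: three 1.33 kg packs = 3.99 kg.
That is within the Class 4.1 ocean vessel limit of 5 kg.
The segregation rule (Class 9 with Class 2.1) does not apply to Class 6.1 with Class 4.1.
Every hazard class is within its ocean vessel limit and no segregation rule is violated.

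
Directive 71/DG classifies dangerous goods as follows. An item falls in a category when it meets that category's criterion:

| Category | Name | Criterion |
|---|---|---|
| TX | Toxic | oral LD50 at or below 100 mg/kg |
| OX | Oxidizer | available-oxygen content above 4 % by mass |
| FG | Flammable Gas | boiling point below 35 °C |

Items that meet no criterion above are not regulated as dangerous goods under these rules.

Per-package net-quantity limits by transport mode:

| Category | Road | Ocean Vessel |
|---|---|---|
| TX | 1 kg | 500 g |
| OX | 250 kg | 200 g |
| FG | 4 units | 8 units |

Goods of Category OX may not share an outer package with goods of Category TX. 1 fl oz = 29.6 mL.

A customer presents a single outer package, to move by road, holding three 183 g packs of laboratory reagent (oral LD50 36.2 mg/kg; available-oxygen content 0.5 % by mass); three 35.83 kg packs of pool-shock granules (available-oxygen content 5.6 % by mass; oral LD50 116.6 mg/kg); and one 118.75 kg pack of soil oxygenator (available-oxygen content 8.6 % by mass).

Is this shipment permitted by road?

No

Laboratory reagent: oral LD50 36.2 mg/kg ≤ 100 mg/kg → Category TX (Toxic).
The pool-shock granules have available-oxygen content 5.6 % by mass, which is > 4 % by mass, so they are Category OX (Oxidizer).
The soil oxygenator has available-oxygen content 8.6 % by mass, which is > 4 % by mass, so it is Category OX (Oxidizer).
Category OX net quantity: (three 35.83 kg packs = 107.49 kg) + 118.75 kg = 226.24 kg.
That is within the Category OX road limit of 250 kg.
Category TX quantity: three 183 g packs = 549 g.
That is within the Category TX road limit of 1 kg.
Category OX and Category TX may not share an outer package.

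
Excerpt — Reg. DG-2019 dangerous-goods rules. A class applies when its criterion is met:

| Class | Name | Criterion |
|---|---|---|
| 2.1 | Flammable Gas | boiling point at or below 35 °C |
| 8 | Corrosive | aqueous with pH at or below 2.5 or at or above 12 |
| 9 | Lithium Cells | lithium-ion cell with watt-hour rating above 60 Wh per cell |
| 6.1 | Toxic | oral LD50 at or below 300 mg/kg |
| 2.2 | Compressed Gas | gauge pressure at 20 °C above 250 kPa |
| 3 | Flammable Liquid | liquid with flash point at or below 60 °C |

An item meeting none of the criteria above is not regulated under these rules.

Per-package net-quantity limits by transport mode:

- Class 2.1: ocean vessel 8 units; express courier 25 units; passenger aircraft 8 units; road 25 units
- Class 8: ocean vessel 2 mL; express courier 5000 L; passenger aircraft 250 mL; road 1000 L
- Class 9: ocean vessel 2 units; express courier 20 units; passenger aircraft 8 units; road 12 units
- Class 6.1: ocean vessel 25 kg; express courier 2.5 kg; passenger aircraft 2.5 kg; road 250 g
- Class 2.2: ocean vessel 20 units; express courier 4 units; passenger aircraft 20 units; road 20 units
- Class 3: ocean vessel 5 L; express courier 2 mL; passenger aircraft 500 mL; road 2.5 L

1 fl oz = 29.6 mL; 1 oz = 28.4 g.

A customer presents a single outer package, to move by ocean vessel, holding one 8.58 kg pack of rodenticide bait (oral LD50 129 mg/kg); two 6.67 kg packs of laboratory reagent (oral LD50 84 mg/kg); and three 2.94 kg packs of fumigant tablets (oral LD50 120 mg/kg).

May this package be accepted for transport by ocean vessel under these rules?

The rodenticide bait has oral LD50 129 mg/kg, which is ≤ 300 mg/kg, so it is Class 6.1 (Toxic).
Oral LD50 84 mg/kg meets the Class 6.1 criterion (Toxic), so the laboratory reagent is Class 6.1.
The fumigant tablets have oral LD50 120 mg/kg, which is ≤ 300 mg/kg, so they are Class 6.1 (Toxic).
Total Class 6.1: 8.58 kg + (two 6.67 kg packs = 13.34 kg) + (three 2.94 kg packs = 8.82 kg) = 30.74 kg.
30.74 kg > 25 kg (ocean vessel limit, Class 6.1) — over the limit.

No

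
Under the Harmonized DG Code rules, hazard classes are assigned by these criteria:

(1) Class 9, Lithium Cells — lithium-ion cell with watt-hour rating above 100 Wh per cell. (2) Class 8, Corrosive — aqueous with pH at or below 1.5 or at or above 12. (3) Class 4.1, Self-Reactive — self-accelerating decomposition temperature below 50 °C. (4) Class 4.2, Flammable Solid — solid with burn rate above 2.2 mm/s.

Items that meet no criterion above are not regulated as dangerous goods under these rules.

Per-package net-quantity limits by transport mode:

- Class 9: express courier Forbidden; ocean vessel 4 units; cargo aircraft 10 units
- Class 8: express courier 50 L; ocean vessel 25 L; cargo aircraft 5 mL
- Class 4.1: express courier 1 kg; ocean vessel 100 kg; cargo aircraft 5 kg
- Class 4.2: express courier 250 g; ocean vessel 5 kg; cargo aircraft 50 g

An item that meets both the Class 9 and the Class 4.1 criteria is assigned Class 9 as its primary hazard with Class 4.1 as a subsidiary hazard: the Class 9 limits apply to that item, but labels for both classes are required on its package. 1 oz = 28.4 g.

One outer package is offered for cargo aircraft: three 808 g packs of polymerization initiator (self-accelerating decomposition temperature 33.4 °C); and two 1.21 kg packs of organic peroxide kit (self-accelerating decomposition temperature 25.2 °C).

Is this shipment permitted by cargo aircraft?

Yes

Self-accelerating decomposition temperature 33.4 °C meets the Class 4.1 criterion (Self-Reactive), so the polymerization initiator is Class 4.1.
With self-accelerating decomposition temperature 25.2 °C (< 50 °C), the organic peroxide kit falls in Class 4.1.
Class 4.1 net quantity: (three 808 g packs = 2.424 kg) + (two 1.21 kg packs = 2.42 kg) = 4.844 kg.
4.844 kg ≤ 5 kg (cargo aircraft limit, Class 4.1) — within limit.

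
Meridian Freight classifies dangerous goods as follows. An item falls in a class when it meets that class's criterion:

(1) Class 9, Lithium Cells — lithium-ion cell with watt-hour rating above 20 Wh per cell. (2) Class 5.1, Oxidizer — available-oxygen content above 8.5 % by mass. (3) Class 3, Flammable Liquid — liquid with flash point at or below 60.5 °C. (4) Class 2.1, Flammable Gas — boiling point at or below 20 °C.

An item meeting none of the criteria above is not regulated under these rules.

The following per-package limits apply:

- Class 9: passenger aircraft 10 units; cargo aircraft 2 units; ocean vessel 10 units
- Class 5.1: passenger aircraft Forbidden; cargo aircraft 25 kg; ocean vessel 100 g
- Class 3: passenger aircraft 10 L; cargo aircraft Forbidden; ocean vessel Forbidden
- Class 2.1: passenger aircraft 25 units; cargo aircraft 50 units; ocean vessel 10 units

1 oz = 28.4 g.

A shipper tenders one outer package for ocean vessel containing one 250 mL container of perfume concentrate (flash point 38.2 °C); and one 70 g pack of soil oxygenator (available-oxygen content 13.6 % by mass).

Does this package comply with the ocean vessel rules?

With flash point 38.2 °C (≤ 60.5 °C), the perfume concentrate falls in Class 3.
Available-oxygen content 13.6 % by mass meets the Class 5.1 criterion (Oxidizer), so the soil oxygenator is Class 5.1.
Class 3 quantity: 250 mL.
By ocean vessel, Class 3 is Forbidden regardless of quantity.
Class 5.1 quantity: 70 g.
70 g ≤ 100 g (ocean vessel limit, Class 5.1) — within limit.

No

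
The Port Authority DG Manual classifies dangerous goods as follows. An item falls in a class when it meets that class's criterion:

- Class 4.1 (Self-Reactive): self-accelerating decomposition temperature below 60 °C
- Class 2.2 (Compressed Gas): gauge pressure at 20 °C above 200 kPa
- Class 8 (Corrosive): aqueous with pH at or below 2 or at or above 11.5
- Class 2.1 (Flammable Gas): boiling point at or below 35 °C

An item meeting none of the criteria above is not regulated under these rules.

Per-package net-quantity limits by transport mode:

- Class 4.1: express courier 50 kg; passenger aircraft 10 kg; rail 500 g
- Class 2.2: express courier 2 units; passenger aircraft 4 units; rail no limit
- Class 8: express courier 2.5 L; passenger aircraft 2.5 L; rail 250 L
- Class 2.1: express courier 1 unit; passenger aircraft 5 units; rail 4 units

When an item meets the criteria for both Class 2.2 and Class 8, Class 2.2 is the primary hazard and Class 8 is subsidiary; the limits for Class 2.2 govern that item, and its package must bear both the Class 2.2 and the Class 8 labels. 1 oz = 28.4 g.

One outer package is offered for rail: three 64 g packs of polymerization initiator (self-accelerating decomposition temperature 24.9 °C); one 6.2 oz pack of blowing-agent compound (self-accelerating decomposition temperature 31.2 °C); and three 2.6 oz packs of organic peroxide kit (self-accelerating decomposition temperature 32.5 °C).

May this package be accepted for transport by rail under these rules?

No

The polymerization initiator has self-accelerating decomposition temperature 24.9 °C, which is < 60 °C, so it is Class 4.1 (Self-Reactive).
With self-accelerating decomposition temperature 31.2 °C (< 60 °C), the blowing-agent compound falls in Class 4.1.
The organic peroxide kit has self-accelerating decomposition temperature 32.5 °C, which is < 60 °C, so it is Class 4.1 (Self-Reactive).
Total Class 4.1: (three 64 g packs = 192 g) + (one 6.2 oz pack = 176.08 g) + (three 2.6 oz packs = 221.52 g) = 589.6 g.
589.6 g > 500 g (rail limit, Class 4.1) — over the limit.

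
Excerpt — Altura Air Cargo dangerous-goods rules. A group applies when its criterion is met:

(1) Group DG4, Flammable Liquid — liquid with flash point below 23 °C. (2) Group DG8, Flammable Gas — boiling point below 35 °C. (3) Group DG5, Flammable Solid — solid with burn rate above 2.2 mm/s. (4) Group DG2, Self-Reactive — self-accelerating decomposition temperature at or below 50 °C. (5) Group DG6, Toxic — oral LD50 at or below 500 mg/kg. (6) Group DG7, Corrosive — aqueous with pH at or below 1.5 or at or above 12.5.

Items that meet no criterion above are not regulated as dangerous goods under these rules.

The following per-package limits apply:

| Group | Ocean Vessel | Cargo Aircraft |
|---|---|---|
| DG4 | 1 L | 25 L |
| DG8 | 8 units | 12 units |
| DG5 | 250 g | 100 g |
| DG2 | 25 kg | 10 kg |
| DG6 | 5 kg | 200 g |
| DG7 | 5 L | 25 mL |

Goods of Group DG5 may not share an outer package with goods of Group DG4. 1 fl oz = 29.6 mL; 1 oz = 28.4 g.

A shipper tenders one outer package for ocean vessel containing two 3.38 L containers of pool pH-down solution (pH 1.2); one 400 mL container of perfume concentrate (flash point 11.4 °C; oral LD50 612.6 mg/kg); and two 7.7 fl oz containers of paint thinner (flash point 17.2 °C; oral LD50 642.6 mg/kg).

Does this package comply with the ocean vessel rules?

No

Pool pH-down solution: pH 1.2 ≤ 1.5 → Group DG7 (Corrosive).
With flash point 11.4 °C (< 23 °C), the perfume concentrate falls in Group DG4.
Flash point 17.2 °C meets the Group DG4 criterion (Flammable Liquid), so the paint thinner is Group DG4.
Total Group DG4: 400 mL + (two 7.7 fl oz containers = 455.84 mL) = 855.84 mL.
855.84 mL ≤ 1 L (ocean vessel limit, Group DG4) — within limit.
Group DG7 quantity: two 3.38 L containers = 6.76 L.
6.76 L > 5 L (ocean vessel limit, Group DG7) — over the limit.
The segregation rule (Group DG5 with Group DG4) does not apply to Group DG4 with Group DG7.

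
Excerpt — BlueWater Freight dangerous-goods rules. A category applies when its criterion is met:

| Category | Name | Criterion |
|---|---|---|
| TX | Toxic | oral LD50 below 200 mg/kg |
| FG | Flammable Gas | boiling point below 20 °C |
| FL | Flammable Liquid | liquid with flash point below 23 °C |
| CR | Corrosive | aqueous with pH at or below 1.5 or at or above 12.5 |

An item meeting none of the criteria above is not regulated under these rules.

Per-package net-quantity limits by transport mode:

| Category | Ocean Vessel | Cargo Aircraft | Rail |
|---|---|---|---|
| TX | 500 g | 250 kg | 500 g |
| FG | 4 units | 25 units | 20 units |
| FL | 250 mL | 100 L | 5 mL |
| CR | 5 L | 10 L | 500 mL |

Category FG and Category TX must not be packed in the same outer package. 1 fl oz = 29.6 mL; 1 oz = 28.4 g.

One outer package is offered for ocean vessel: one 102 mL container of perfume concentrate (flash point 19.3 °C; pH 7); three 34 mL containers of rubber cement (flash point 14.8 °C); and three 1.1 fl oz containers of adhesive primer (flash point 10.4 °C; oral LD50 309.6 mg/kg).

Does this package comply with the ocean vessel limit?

No

Perfume concentrate: flash point 19.3 °C < 23 °C → Category FL (Flammable Liquid).
With flash point 14.8 °C (< 23 °C), the rubber cement falls in Category FL.
With flash point 10.4 °C (< 23 °C), the adhesive primer falls in Category FL.
Category FL net quantity: 102 mL + (three 34 mL containers = 102 mL) + (three 1.1 fl oz containers = 97.68 mL) = 301.68 mL.
301.68 mL > 250 mL (ocean vessel limit, Category FL) — over the limit.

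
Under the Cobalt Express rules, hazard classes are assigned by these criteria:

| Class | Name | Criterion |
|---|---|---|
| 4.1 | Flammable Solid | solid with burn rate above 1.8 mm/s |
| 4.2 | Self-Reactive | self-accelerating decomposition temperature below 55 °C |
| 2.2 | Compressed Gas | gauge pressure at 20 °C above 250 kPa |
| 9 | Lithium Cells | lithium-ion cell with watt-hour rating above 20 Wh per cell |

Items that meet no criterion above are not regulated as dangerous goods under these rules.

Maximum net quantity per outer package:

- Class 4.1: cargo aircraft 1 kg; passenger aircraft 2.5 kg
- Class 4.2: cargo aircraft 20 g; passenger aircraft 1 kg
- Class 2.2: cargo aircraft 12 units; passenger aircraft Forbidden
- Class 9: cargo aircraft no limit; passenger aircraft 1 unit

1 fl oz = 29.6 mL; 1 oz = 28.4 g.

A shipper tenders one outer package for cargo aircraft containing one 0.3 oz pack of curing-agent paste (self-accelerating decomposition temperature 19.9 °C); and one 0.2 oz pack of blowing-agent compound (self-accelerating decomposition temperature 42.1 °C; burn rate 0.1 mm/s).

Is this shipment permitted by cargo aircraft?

With self-accelerating decomposition temperature 19.9 °C (< 55 °C), the curing-agent paste falls in Class 4.2.
The blowing-agent compound has self-accelerating decomposition temperature 42.1 °C, which is < 55 °C, so it is Class 4.2 (Self-Reactive).
Class 4.2 net quantity: (one 0.3 oz pack = 8.52 g) + (one 0.2 oz pack = 5.68 g) = 14.2 g.
That is within the Class 4.2 cargo aircraft limit of 20 g.

Yes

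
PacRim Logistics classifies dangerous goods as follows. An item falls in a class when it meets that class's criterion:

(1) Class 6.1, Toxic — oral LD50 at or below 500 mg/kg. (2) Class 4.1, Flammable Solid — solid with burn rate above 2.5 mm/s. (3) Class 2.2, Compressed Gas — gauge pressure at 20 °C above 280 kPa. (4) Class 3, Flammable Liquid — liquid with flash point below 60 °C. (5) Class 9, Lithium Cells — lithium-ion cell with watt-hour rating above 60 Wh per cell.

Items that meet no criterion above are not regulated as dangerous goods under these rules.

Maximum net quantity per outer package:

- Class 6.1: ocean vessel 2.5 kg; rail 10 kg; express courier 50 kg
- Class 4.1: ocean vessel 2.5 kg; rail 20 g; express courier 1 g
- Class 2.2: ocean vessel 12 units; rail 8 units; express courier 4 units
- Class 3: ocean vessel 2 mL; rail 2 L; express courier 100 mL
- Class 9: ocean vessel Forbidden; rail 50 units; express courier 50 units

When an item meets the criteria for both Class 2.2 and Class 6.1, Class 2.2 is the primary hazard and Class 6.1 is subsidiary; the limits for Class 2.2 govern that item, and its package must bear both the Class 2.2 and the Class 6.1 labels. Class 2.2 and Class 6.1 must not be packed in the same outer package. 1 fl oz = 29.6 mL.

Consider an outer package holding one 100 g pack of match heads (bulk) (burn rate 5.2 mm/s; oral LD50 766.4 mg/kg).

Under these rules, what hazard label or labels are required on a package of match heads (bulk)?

Class 4.1

Burn rate 5.2 mm/s meets the Class 4.1 criterion (Flammable Solid), so the match heads (bulk) are Class 4.1.
Only the Class 4.1 label is required.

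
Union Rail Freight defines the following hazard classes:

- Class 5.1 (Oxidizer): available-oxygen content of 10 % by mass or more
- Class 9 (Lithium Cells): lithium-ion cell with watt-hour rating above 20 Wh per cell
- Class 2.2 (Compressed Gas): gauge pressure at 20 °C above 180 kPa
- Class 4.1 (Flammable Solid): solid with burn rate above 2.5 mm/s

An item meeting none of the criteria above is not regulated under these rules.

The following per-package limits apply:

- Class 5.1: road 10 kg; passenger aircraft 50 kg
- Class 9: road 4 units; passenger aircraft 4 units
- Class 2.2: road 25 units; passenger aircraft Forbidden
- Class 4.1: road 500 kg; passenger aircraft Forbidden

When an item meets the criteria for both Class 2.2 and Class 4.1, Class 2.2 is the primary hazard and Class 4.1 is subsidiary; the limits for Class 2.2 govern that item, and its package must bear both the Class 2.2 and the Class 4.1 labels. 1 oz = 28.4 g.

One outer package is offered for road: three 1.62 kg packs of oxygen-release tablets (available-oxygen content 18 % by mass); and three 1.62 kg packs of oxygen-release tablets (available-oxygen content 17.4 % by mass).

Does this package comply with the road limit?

With available-oxygen content 18 % by mass (≥ 10 % by mass), the oxygen-release tablets fall in Class 5.1.
The oxygen-release tablets have available-oxygen content 17.4 % by mass, which is ≥ 10 % by mass, so they are Class 5.1 (Oxidizer).
Class 5.1 net quantity: (three 1.62 kg packs = 4.86 kg) + (three 1.62 kg packs = 4.86 kg) = 9.72 kg.
That is within the Class 5.1 road limit of 10 kg.

Yes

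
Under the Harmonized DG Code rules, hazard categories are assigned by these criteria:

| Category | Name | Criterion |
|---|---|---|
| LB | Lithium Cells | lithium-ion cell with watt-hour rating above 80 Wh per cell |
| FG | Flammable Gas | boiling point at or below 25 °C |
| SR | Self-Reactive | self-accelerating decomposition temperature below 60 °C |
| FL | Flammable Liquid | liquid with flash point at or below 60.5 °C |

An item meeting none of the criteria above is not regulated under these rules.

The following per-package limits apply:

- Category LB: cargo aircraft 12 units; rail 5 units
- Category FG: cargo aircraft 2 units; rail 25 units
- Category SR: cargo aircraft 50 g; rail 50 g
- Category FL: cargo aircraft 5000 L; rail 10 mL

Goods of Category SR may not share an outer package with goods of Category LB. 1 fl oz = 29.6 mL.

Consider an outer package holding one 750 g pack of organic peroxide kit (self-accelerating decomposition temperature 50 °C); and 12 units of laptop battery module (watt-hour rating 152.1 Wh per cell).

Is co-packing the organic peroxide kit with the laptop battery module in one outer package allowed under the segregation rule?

Self-accelerating decomposition temperature 50 °C meets the Category SR criterion (Self-Reactive), so the organic peroxide kit is Category SR.
Watt-hour rating 152.1 Wh per cell meets the Category LB criterion (Lithium Cells), so the laptop battery module is Category LB.
Category SR and Category LB may not share an outer package.

No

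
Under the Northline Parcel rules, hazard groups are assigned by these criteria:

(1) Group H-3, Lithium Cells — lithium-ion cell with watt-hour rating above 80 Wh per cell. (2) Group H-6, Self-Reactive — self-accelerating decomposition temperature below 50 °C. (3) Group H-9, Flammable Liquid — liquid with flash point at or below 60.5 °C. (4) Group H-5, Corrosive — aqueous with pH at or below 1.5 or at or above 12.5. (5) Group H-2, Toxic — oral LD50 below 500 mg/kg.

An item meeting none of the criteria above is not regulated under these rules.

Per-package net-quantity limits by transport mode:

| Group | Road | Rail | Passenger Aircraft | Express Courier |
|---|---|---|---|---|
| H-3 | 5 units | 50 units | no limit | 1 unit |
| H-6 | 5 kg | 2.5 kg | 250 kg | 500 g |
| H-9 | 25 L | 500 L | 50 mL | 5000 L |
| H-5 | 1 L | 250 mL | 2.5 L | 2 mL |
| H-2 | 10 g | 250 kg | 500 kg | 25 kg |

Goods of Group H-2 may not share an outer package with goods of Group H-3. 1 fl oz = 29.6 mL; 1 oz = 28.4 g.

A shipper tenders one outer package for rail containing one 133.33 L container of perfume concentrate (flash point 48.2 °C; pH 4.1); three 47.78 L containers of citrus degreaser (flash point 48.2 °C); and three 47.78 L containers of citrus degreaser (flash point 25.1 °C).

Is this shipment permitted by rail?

Yes

Perfume concentrate: flash point 48.2 °C ≤ 60.5 °C → Group H-9 (Flammable Liquid).
Citrus degreaser: flash point 48.2 °C ≤ 60.5 °C → Group H-9 (Flammable Liquid).
With flash point 25.1 °C (≤ 60.5 °C), the citrus degreaser falls in Group H-9.
Group H-9 net quantity: 133.33 L + (three 47.78 L containers = 143.34 L) + (three 47.78 L containers = 143.34 L) = 420.01 L.
That is within the Group H-9 rail limit of 500 L.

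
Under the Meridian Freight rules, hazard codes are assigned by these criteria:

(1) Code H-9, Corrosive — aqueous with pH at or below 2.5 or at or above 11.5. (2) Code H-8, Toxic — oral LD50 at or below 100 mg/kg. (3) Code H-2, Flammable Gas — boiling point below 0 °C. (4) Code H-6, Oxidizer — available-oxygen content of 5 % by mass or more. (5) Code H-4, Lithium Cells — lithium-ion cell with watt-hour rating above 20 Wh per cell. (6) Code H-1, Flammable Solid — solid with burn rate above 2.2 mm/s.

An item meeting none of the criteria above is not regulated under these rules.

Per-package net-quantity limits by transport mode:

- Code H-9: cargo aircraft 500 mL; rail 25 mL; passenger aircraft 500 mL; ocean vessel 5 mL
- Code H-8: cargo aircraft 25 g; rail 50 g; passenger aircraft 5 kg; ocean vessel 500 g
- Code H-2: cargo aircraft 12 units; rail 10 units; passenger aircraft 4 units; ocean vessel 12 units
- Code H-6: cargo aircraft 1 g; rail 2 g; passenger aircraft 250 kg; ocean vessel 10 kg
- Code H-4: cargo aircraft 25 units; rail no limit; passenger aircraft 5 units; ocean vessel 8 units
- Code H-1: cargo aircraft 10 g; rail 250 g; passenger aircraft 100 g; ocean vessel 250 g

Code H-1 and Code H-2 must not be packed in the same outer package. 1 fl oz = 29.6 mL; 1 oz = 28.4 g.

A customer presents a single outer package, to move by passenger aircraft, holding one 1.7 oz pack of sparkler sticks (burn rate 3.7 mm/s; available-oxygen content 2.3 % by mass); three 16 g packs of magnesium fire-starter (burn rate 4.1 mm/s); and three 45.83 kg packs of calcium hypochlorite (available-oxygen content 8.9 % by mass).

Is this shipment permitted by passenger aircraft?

With burn rate 3.7 mm/s (> 2.2 mm/s), the sparkler sticks fall in Code H-1.
Magnesium fire-starter: burn rate 4.1 mm/s > 2.2 mm/s → Code H-1 (Flammable Solid).
Calcium hypochlorite: available-oxygen content 8.9 % by mass ≥ 5 % by mass → Code H-6 (Oxidizer).
Total Code H-1: (one 1.7 oz pack = 48.28 g) + (three 16 g packs = 48 g) = 96.28 g.
96.28 g is within the passenger aircraft limit of 100 g for Code H-1.
Code H-6 quantity: three 45.83 kg packs = 137.49 kg.
137.49 kg ≤ 250 kg (passenger aircraft limit, Code H-6) — within limit.
The segregation rule (Code H-1 with Code H-2) does not apply to Code H-1 with Code H-6.
Every hazard code is within its passenger aircraft limit and no segregation rule is violated.

Yes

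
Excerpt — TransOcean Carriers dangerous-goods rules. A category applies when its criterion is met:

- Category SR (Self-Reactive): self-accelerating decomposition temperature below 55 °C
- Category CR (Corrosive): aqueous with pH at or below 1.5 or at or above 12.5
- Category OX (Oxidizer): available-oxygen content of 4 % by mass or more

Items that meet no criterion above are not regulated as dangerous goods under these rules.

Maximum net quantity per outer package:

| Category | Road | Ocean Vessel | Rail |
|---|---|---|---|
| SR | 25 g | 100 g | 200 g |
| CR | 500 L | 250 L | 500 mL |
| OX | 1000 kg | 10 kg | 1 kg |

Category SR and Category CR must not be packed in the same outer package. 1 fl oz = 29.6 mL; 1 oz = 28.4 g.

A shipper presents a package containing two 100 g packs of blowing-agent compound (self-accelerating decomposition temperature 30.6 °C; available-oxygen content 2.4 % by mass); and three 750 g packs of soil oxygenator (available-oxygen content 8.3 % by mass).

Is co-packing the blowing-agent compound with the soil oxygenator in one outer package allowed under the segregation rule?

Yes

Self-accelerating decomposition temperature 30.6 °C meets the Category SR criterion (Self-Reactive), so the blowing-agent compound is Category SR.
Soil oxygenator: available-oxygen content 8.3 % by mass ≥ 4 % by mass → Category OX (Oxidizer).
No segregation rule bars Category SR with Category OX.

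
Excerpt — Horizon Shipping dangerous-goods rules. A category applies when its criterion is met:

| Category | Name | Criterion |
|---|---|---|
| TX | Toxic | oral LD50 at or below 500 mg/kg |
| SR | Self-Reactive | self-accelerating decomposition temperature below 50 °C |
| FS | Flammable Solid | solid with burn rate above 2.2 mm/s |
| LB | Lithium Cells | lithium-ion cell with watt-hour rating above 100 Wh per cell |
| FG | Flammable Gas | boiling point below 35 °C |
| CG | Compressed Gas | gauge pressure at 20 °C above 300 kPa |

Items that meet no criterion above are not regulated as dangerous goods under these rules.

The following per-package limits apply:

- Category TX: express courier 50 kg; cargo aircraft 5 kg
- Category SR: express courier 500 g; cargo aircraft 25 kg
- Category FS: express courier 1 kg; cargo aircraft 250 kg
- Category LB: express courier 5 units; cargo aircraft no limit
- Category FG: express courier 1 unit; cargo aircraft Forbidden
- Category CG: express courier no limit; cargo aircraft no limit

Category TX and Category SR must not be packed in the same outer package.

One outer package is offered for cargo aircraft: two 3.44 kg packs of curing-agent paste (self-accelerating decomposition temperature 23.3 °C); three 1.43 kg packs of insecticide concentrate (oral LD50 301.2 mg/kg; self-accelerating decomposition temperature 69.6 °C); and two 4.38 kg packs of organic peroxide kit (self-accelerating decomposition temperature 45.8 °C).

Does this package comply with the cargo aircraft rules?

The curing-agent paste has self-accelerating decomposition temperature 23.3 °C, which is < 50 °C, so it is Category SR (Self-Reactive).
With oral LD50 301.2 mg/kg (≤ 500 mg/kg), the insecticide concentrate falls in Category TX.
With self-accelerating decomposition temperature 45.8 °C (< 50 °C), the organic peroxide kit falls in Category SR.
Category TX quantity: three 1.43 kg packs = 4.29 kg.
4.29 kg is within the cargo aircraft limit of 5 kg for Category TX.
Category SR net quantity: (two 3.44 kg packs = 6.88 kg) + (two 4.38 kg packs = 8.76 kg) = 15.64 kg.
15.64 kg ≤ 25 kg (cargo aircraft limit, Category SR) — within limit.
Category TX and Category SR may not share an outer package.

No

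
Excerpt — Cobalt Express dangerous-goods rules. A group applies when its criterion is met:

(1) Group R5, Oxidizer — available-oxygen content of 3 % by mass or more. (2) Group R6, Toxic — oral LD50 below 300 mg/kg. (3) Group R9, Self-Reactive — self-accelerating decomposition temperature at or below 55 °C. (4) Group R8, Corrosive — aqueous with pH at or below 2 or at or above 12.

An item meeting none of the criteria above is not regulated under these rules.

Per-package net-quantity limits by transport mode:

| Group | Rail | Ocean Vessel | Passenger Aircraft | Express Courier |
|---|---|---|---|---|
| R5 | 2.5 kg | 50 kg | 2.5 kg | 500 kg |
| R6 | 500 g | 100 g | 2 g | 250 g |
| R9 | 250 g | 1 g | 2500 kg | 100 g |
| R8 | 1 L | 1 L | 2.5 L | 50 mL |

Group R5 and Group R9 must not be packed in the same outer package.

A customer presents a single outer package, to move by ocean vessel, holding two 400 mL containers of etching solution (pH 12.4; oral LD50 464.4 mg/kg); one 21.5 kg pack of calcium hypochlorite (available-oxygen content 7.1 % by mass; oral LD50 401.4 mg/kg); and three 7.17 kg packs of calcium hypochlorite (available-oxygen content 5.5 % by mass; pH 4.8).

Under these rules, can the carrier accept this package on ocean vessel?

With pH 12.4 (≥ 12), the etching solution falls in Group R8.
Calcium hypochlorite: available-oxygen content 7.1 % by mass ≥ 3 % by mass → Group R5 (Oxidizer).
Available-oxygen content 5.5 % by mass meets the Group R5 criterion (Oxidizer), so the calcium hypochlorite is Group R5.
Total Group R5: 21.5 kg + (three 7.17 kg packs = 21.51 kg) = 43.01 kg.
43.01 kg ≤ 50 kg (ocean vessel limit, Group R5) — within limit.
Group R8 quantity: two 400 mL containers = 800 mL.
That is within the Group R8 ocean vessel limit of 1 L.
The segregation rule (Group R5 with Group R9) does not apply to Group R5 with Group R8.
Every hazard group is within its ocean vessel limit and no segregation rule is violated.

Yes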